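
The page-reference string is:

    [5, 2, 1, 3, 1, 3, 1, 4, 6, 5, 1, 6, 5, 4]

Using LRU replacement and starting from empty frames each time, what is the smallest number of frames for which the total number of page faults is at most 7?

4

f=1: 14 faults
f=2: 11 faults
f=3: 9 faults
f=4: 7 faults
f=5: 7 faults
f=6: 6 faults
Smallest f with faults ≤ 7 is 4.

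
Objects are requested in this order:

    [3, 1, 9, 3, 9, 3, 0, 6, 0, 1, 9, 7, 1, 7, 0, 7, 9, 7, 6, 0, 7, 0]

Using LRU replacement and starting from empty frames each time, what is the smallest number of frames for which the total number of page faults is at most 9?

4

f=1: 22 faults
f=2: 15 faults
f=3: 12 faults
f=4: 9 faults
f=5: 6 faults
f=6: 6 faults
Smallest f with faults ≤ 9 is 4.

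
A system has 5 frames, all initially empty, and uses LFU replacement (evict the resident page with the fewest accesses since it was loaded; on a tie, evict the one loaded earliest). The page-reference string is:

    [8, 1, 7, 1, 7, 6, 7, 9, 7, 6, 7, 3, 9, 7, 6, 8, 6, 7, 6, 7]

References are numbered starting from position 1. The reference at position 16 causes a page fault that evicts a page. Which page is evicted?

3

pos 1: 8 → miss, frames {8}
pos 2: 1 → miss, frames {8,1}
pos 3: 7 → miss, frames {8,1,7}
pos 4: 1 → hit
pos 5: 7 → hit
pos 6: 6 → miss, frames {8,1,7,6}
pos 7: 7 → hit
pos 8: 9 → miss, frames {8,1,7,6,9}
pos 9: 7 → hit
pos 10: 6 → hit
pos 11: 7 → hit
pos 12: 3 → miss, evict 8, frames {1,7,6,9,3}
pos 13: 9 → hit
pos 14: 7 → hit
pos 15: 6 → hit
pos 16: 8 → miss, evict 3, frames {1,7,6,9,8}
At position 16, page 3 is evicted.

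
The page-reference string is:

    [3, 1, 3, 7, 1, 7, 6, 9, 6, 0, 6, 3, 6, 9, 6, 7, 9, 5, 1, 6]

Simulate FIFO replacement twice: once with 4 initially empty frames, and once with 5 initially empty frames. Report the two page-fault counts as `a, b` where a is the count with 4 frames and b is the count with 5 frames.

4 frames: F F . F . . F F . F . F . . . F . F F F → 11 faults.
5 frames: F F . F . . F F . F . F . . . . . F F F → 10 faults.
10 < 11: adding a frame reduced faults, as is typical.

11, 10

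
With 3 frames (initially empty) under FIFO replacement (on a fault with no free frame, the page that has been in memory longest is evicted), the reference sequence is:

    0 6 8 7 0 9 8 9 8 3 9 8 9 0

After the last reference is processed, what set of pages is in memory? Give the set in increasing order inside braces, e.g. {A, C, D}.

0 -> miss, frames {0}
6 -> miss, frames {0,6}
8 -> miss, frames {0,6,8}
7 -> miss, evict 0, frames {6,8,7}
0 -> miss, evict 6, frames {8,7,0}
9 -> miss, evict 8, frames {7,0,9}
8 -> miss, evict 7, frames {0,9,8}
9 -> hit
8 -> hit
3 -> miss, evict 0, frames {9,8,3}
9 -> hit
8 -> hit
9 -> hit
0 -> miss, evict 9, frames {8,3,0}

{0, 3, 8}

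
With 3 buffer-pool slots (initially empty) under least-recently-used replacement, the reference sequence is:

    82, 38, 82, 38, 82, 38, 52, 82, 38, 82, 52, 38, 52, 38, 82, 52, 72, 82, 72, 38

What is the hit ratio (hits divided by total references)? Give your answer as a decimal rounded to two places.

82 -> fault, frames {82}
38 -> fault, frames {82,38}
82 -> hit
38 -> hit
82 -> hit
38 -> hit
52 -> fault, frames {82,38,52}
82 -> hit
38 -> hit
82 -> hit
52 -> hit
38 -> hit
52 -> hit
38 -> hit
82 -> hit
52 -> hit
72 -> fault, evict 38, frames {82,52,72}
82 -> hit
72 -> hit
38 -> fault, evict 52, frames {82,72,38}
Hits: 15 of 20 references → 15/20 = 0.7500.

0.75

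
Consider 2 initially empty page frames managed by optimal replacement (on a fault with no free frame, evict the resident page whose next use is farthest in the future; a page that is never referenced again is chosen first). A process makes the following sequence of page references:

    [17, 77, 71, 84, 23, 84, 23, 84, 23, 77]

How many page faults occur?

6

17 -> miss, frames {17}
77 -> miss, frames {17,77}
71 -> miss, evict 17, frames {77,71}
84 -> miss, evict 71, frames {77,84}
23 -> miss, evict 77, frames {84,23}
84 -> hit
23 -> hit
84 -> hit
23 -> hit
77 -> miss, evict 23, frames {84,77}
Page faults: 6.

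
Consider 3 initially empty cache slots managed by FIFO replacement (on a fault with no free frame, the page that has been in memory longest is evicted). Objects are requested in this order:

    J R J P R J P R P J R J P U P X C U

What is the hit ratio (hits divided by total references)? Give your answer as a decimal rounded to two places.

J -> miss, frames [J]
R -> miss, frames [J, R]
J -> hit
P -> miss, frames [J, R, P]
R -> hit
J -> hit
P -> hit
R -> hit
P -> hit
J -> hit
R -> hit
J -> hit
P -> hit
U -> miss, evict J, frames [R, P, U]
P -> hit
X -> miss, evict R, frames [P, U, X]
C -> miss, evict P, frames [U, X, C]
U -> hit
Hits: 12 of 18 references → 12/18 = 0.6667.

0.67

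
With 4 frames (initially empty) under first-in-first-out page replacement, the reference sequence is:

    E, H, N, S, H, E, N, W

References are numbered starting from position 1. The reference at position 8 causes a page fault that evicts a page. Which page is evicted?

E

pos 1: E: miss, frames (E)
pos 2: H: miss, frames (E H)
pos 3: N: miss, frames (E H N)
pos 4: S: miss, frames (E H N S)
pos 5: H: hit
pos 6: E: hit
pos 7: N: hit
pos 8: W: miss, evict E, frames (H N S W)
At position 8, page E is evicted.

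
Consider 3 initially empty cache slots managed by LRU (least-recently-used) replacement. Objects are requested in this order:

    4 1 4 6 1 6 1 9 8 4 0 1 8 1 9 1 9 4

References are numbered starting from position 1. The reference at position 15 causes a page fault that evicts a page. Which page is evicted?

0

pos 1: 4: miss, frames (4)
pos 2: 1: miss, frames (4 1)
pos 3: 4: hit
pos 4: 6: miss, frames (1 4 6)
pos 5: 1: hit
pos 6: 6: hit
pos 7: 1: hit
pos 8: 9: miss, evict 4, frames (6 1 9)
pos 9: 8: miss, evict 6, frames (1 9 8)
pos 10: 4: miss, evict 1, frames (9 8 4)
pos 11: 0: miss, evict 9, frames (8 4 0)
pos 12: 1: miss, evict 8, frames (4 0 1)
pos 13: 8: miss, evict 4, frames (0 1 8)
pos 14: 1: hit
pos 15: 9: miss, evict 0, frames (8 1 9)
At position 15, page 0 is evicted.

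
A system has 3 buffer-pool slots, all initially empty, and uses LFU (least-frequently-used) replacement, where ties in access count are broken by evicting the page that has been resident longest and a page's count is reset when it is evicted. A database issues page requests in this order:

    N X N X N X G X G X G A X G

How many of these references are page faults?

N -> miss, frames {N}
X -> miss, frames {N,X}
N -> hit
X -> hit
N -> hit
X -> hit
G -> miss, frames {N,X,G}
X -> hit
G -> hit
X -> hit
G -> hit
A -> miss, evict N, frames {X,G,A}
X -> hit
G -> hit
Page faults: 4.

4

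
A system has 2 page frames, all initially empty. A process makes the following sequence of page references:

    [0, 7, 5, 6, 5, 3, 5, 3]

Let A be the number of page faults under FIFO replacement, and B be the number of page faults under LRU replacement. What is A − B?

1

Under FIFO: F F F F . F F . → 6 faults.
Under LRU: F F F F . F . . → 5 faults.
A − B = 6 − 5 = 1.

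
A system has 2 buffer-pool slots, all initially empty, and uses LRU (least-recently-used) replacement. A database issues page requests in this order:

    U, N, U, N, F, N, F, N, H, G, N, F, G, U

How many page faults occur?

9

U: miss, frames [U]
N: miss, frames [U, N]
U: hit
N: hit
F: miss, evict U, frames [N, F]
N: hit
F: hit
N: hit
H: miss, evict F, frames [N, H]
G: miss, evict N, frames [H, G]
N: miss, evict H, frames [G, N]
F: miss, evict G, frames [N, F]
G: miss, evict N, frames [F, G]
U: miss, evict F, frames [G, U]
Page faults: 9.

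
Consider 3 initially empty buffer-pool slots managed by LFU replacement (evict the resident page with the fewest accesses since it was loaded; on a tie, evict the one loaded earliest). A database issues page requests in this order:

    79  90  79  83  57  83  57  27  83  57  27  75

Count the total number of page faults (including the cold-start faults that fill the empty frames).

6

79 → fault, frames (79)
90 → fault, frames (79 90)
79 → hit
83 → fault, frames (79 90 83)
57 → fault, evict 90, frames (79 83 57)
83 → hit
57 → hit
27 → fault, evict 79, frames (83 57 27)
83 → hit
57 → hit
27 → hit
75 → fault, evict 27, frames (83 57 75)
Page faults: 6.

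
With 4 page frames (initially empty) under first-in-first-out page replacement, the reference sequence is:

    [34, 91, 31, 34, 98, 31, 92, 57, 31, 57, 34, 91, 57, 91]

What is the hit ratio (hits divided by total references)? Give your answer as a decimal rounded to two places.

0.43

34 → miss, frames [34]
91 → miss, frames [34, 91]
31 → miss, frames [34, 91, 31]
34 → hit
98 → miss, frames [34, 91, 31, 98]
31 → hit
92 → miss, evict 34, frames [91, 31, 98, 92]
57 → miss, evict 91, frames [31, 98, 92, 57]
31 → hit
57 → hit
34 → miss, evict 31, frames [98, 92, 57, 34]
91 → miss, evict 98, frames [92, 57, 34, 91]
57 → hit
91 → hit
Hits: 6 of 14 references → 6/14 = 0.4286.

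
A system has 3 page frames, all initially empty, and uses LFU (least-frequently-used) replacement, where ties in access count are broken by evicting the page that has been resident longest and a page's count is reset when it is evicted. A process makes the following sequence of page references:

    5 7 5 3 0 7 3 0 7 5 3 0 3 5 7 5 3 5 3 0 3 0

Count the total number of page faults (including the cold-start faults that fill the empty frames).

5: miss, frames (5)
7: miss, frames (5 7)
5: hit
3: miss, frames (5 7 3)
0: miss, evict 7, frames (5 3 0)
7: miss, evict 3, frames (5 0 7)
3: miss, evict 0, frames (5 7 3)
0: miss, evict 7, frames (5 3 0)
7: miss, evict 3, frames (5 0 7)
5: hit
3: miss, evict 0, frames (5 7 3)
0: miss, evict 7, frames (5 3 0)
3: hit
5: hit
7: miss, evict 0, frames (5 3 7)
5: hit
3: hit
5: hit
3: hit
0: miss, evict 7, frames (5 3 0)
3: hit
0: hit
Page faults: 12.

12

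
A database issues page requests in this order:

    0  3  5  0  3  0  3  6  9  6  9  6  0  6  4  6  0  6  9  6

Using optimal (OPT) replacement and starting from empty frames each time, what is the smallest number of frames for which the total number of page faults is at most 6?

4

f=1: 20 faults
f=2: 10 faults
f=3: 7 faults
f=4: 6 faults
f=5: 6 faults
f=6: 6 faults
Smallest f with faults ≤ 6 is 4.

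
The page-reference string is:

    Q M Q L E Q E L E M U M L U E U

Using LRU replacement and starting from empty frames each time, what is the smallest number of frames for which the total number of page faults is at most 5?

f=1: 16 faults
f=2: 11 faults
f=3: 8 faults
f=4: 5 faults
f=5: 5 faults
Smallest f with faults ≤ 5 is 4.

4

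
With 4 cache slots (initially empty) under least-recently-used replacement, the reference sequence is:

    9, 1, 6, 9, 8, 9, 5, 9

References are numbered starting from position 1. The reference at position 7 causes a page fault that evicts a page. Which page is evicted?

1

pos 1: 9: fault, frames {9}
pos 2: 1: fault, frames {9,1}
pos 3: 6: fault, frames {9,1,6}
pos 4: 9: hit
pos 5: 8: fault, frames {1,6,9,8}
pos 6: 9: hit
pos 7: 5: fault, evict 1, frames {6,8,9,5}
At position 7, page 1 is evicted.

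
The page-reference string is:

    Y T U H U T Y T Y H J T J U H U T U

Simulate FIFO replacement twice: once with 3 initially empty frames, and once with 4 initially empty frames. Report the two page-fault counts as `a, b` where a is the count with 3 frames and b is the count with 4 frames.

10, 5

3 frames: F F F F . . F F . . F . . F F . F . → 10 faults.
4 frames: F F F F . . . . . . F . . . . . . . → 5 faults.
5 < 10: adding a frame reduced faults, as is typical.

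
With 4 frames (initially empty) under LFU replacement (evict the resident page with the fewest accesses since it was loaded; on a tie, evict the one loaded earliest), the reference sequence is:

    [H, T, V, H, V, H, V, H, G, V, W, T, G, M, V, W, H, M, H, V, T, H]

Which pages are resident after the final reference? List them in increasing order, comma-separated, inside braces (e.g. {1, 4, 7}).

{H, M, T, V}

H -> fault, frames {H}
T -> fault, frames {H,T}
V -> fault, frames {H,T,V}
H -> hit
V -> hit
H -> hit
V -> hit
H -> hit
G -> fault, frames {H,T,V,G}
V -> hit
W -> fault, evict T, frames {H,V,G,W}
T -> fault, evict G, frames {H,V,W,T}
G -> fault, evict W, frames {H,V,T,G}
M -> fault, evict T, frames {H,V,G,M}
V -> hit
W -> fault, evict G, frames {H,V,M,W}
H -> hit
M -> hit
H -> hit
V -> hit
T -> fault, evict W, frames {H,V,M,T}
H -> hit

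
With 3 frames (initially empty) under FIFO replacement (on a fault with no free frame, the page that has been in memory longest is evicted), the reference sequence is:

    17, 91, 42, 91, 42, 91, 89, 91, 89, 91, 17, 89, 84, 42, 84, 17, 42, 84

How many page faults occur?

7

17 -> miss, frames [17]
91 -> miss, frames [17, 91]
42 -> miss, frames [17, 91, 42]
91 -> hit
42 -> hit
91 -> hit
89 -> miss, evict 17, frames [91, 42, 89]
91 -> hit
89 -> hit
91 -> hit
17 -> miss, evict 91, frames [42, 89, 17]
89 -> hit
84 -> miss, evict 42, frames [89, 17, 84]
42 -> miss, evict 89, frames [17, 84, 42]
84 -> hit
17 -> hit
42 -> hit
84 -> hit
Page faults: 7.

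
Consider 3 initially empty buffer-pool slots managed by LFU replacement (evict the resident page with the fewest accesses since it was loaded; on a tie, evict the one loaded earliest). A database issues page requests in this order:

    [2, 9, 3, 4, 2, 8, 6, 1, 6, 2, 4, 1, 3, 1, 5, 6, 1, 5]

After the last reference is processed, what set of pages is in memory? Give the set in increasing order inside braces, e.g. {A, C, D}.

{1, 5, 6}

2 -> fault, frames [2]
9 -> fault, frames [2, 9]
3 -> fault, frames [2, 9, 3]
4 -> fault, evict 2, frames [9, 3, 4]
2 -> fault, evict 9, frames [3, 4, 2]
8 -> fault, evict 3, frames [4, 2, 8]
6 -> fault, evict 4, frames [2, 8, 6]
1 -> fault, evict 2, frames [8, 6, 1]
6 -> hit
2 -> fault, evict 8, frames [6, 1, 2]
4 -> fault, evict 1, frames [6, 2, 4]
1 -> fault, evict 2, frames [6, 4, 1]
3 -> fault, evict 4, frames [6, 1, 3]
1 -> hit
5 -> fault, evict 3, frames [6, 1, 5]
6 -> hit
1 -> hit
5 -> hit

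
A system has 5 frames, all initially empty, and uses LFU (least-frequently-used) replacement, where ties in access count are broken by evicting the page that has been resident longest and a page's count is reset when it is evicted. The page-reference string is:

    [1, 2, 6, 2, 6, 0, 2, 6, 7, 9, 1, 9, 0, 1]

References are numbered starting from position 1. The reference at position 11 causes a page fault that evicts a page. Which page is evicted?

0

pos 1: 1: miss, frames {1}
pos 2: 2: miss, frames {1,2}
pos 3: 6: miss, frames {1,2,6}
pos 4: 2: hit
pos 5: 6: hit
pos 6: 0: miss, frames {1,2,6,0}
pos 7: 2: hit
pos 8: 6: hit
pos 9: 7: miss, frames {1,2,6,0,7}
pos 10: 9: miss, evict 1, frames {2,6,0,7,9}
pos 11: 1: miss, evict 0, frames {2,6,7,9,1}
At position 11, page 0 is evicted.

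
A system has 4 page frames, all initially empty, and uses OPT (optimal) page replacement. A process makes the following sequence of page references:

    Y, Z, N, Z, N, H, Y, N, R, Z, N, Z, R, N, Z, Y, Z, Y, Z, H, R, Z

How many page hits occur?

16

Y → fault, frames {Y}
Z → fault, frames {Y,Z}
N → fault, frames {Y,Z,N}
Z → hit
N → hit
H → fault, frames {Y,Z,N,H}
Y → hit
N → hit
R → fault, evict H, frames {Y,Z,N,R}
Z → hit
N → hit
Z → hit
R → hit
N → hit
Z → hit
Y → hit
Z → hit
Y → hit
Z → hit
H → fault, evict N, frames {Y,Z,R,H}
R → hit
Z → hit
Hits: 16.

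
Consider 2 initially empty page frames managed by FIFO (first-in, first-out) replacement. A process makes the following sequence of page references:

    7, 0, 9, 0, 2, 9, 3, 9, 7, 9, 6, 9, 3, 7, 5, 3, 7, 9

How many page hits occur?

7 -> miss, frames [7]
0 -> miss, frames [7, 0]
9 -> miss, evict 7, frames [0, 9]
0 -> hit
2 -> miss, evict 0, frames [9, 2]
9 -> hit
3 -> miss, evict 9, frames [2, 3]
9 -> miss, evict 2, frames [3, 9]
7 -> miss, evict 3, frames [9, 7]
9 -> hit
6 -> miss, evict 9, frames [7, 6]
9 -> miss, evict 7, frames [6, 9]
3 -> miss, evict 6, frames [9, 3]
7 -> miss, evict 9, frames [3, 7]
5 -> miss, evict 3, frames [7, 5]
3 -> miss, evict 7, frames [5, 3]
7 -> miss, evict 5, frames [3, 7]
9 -> miss, evict 3, frames [7, 9]
Hits: 3.

3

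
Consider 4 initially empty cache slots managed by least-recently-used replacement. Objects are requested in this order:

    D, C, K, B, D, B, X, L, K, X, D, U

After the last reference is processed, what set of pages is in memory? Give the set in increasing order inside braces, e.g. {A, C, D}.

{D, K, U, X}

D → fault, frames (D)
C → fault, frames (D C)
K → fault, frames (D C K)
B → fault, frames (D C K B)
D → hit
B → hit
X → fault, evict C, frames (K D B X)
L → fault, evict K, frames (D B X L)
K → fault, evict D, frames (B X L K)
X → hit
D → fault, evict B, frames (L K X D)
U → fault, evict L, frames (K X D U)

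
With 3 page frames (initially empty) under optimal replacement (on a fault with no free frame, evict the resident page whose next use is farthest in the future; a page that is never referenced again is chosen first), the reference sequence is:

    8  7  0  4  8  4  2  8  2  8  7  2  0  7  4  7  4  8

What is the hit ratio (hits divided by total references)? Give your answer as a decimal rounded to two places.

8: miss, frames [8]
7: miss, frames [8, 7]
0: miss, frames [8, 7, 0]
4: miss, evict 0, frames [8, 7, 4]
8: hit
4: hit
2: miss, evict 4, frames [8, 7, 2]
8: hit
2: hit
8: hit
7: hit
2: hit
0: miss, evict 2, frames [8, 7, 0]
7: hit
4: miss, evict 0, frames [8, 7, 4]
7: hit
4: hit
8: hit
Hits: 11 of 18 references → 11/18 = 0.6111.

0.61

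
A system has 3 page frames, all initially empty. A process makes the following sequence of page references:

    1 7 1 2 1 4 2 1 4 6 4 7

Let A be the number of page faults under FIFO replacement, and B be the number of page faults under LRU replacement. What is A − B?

1

Under FIFO: F F . F . F . F . F . F → 7 faults.
Under LRU: F F . F . F . . . F . F → 6 faults.
A − B = 7 − 6 = 1.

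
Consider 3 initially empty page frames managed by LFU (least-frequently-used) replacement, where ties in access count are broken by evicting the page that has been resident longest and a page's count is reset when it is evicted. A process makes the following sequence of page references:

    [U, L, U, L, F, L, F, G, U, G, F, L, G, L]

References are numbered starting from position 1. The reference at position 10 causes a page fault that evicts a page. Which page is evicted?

pos 1: U -> miss, frames (U)
pos 2: L -> miss, frames (U L)
pos 3: U -> hit
pos 4: L -> hit
pos 5: F -> miss, frames (U L F)
pos 6: L -> hit
pos 7: F -> hit
pos 8: G -> miss, evict U, frames (L F G)
pos 9: U -> miss, evict G, frames (L F U)
pos 10: G -> miss, evict U, frames (L F G)
At position 10, page U is evicted.

U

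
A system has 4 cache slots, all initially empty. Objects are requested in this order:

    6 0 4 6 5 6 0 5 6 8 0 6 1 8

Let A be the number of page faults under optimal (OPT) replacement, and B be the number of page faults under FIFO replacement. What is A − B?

-1

Under OPT: F F F . F . . . . F . . F . → 6 faults.
Under FIFO: F F F . F . . . . F . F F . → 7 faults.
A − B = 6 − 7 = -1.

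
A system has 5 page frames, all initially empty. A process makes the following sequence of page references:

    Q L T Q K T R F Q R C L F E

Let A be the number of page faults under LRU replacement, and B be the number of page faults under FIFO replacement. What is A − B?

-1

Under LRU: F F F . F . F F . . F F . F → 9 faults.
Under FIFO: F F F . F . F F F . F F . F → 10 faults.
A − B = 9 − 10 = -1.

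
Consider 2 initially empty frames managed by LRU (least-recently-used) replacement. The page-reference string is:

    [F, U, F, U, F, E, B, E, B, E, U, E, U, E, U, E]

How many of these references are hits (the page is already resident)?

11

F → fault, frames [F]
U → fault, frames [F, U]
F → hit
U → hit
F → hit
E → fault, evict U, frames [F, E]
B → fault, evict F, frames [E, B]
E → hit
B → hit
E → hit
U → fault, evict B, frames [E, U]
E → hit
U → hit
E → hit
U → hit
E → hit
Hits: 11.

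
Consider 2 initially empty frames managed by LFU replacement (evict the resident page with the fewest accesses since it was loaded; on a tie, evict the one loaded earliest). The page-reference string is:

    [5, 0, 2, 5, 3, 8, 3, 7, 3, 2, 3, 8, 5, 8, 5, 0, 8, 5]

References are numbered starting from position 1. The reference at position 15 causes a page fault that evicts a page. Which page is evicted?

pos 1: 5 -> fault, frames [5]
pos 2: 0 -> fault, frames [5, 0]
pos 3: 2 -> fault, evict 5, frames [0, 2]
pos 4: 5 -> fault, evict 0, frames [2, 5]
pos 5: 3 -> fault, evict 2, frames [5, 3]
pos 6: 8 -> fault, evict 5, frames [3, 8]
pos 7: 3 -> hit
pos 8: 7 -> fault, evict 8, frames [3, 7]
pos 9: 3 -> hit
pos 10: 2 -> fault, evict 7, frames [3, 2]
pos 11: 3 -> hit
pos 12: 8 -> fault, evict 2, frames [3, 8]
pos 13: 5 -> fault, evict 8, frames [3, 5]
pos 14: 8 -> fault, evict 5, frames [3, 8]
pos 15: 5 -> fault, evict 8, frames [3, 5]
At position 15, page 8 is evicted.

8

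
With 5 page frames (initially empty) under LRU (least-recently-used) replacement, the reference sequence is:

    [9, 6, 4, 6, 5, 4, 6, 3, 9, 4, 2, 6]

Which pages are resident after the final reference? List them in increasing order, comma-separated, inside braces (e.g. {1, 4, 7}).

{2, 3, 4, 6, 9}

9: miss, frames (9)
6: miss, frames (9 6)
4: miss, frames (9 6 4)
6: hit
5: miss, frames (9 4 6 5)
4: hit
6: hit
3: miss, frames (9 5 4 6 3)
9: hit
4: hit
2: miss, evict 5, frames (6 3 9 4 2)
6: hit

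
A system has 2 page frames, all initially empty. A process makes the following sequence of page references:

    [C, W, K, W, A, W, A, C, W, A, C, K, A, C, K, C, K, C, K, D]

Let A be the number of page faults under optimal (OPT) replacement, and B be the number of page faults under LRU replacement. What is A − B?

-4

Under OPT: F F F . F . . F . F . F . F . . . . . F → 9 faults.
Under LRU: F F F . F . . F F F F F F F F . . . . F → 13 faults.
A − B = 9 − 13 = -4.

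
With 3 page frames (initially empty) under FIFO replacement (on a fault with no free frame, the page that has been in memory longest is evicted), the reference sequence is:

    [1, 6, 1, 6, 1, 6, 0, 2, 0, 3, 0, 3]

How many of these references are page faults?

5

1 -> fault, frames {1}
6 -> fault, frames {1,6}
1 -> hit
6 -> hit
1 -> hit
6 -> hit
0 -> fault, frames {1,6,0}
2 -> fault, evict 1, frames {6,0,2}
0 -> hit
3 -> fault, evict 6, frames {0,2,3}
0 -> hit
3 -> hit
Page faults: 5.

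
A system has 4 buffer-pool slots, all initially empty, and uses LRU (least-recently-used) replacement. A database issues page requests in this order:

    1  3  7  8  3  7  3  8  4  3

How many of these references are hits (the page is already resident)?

5

1: miss, frames [1]
3: miss, frames [1, 3]
7: miss, frames [1, 3, 7]
8: miss, frames [1, 3, 7, 8]
3: hit
7: hit
3: hit
8: hit
4: miss, evict 1, frames [7, 3, 8, 4]
3: hit
Hits: 5.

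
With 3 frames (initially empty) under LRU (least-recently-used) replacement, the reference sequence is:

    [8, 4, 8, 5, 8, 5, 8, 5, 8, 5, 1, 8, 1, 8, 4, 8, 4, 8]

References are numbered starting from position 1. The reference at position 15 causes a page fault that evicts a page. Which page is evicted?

5

pos 1: 8 → fault, frames {8}
pos 2: 4 → fault, frames {8,4}
pos 3: 8 → hit
pos 4: 5 → fault, frames {4,8,5}
pos 5: 8 → hit
pos 6: 5 → hit
pos 7: 8 → hit
pos 8: 5 → hit
pos 9: 8 → hit
pos 10: 5 → hit
pos 11: 1 → fault, evict 4, frames {8,5,1}
pos 12: 8 → hit
pos 13: 1 → hit
pos 14: 8 → hit
pos 15: 4 → fault, evict 5, frames {1,8,4}
At position 15, page 5 is evicted.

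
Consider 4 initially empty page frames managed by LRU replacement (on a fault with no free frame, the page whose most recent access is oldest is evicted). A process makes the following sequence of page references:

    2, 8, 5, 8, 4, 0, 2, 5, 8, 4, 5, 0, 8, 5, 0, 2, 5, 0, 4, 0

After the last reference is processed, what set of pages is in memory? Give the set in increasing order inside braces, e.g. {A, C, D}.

{0, 2, 4, 5}

2 → fault, frames (2)
8 → fault, frames (2 8)
5 → fault, frames (2 8 5)
8 → hit
4 → fault, frames (2 5 8 4)
0 → fault, evict 2, frames (5 8 4 0)
2 → fault, evict 5, frames (8 4 0 2)
5 → fault, evict 8, frames (4 0 2 5)
8 → fault, evict 4, frames (0 2 5 8)
4 → fault, evict 0, frames (2 5 8 4)
5 → hit
0 → fault, evict 2, frames (8 4 5 0)
8 → hit
5 → hit
0 → hit
2 → fault, evict 4, frames (8 5 0 2)
5 → hit
0 → hit
4 → fault, evict 8, frames (2 5 0 4)
0 → hit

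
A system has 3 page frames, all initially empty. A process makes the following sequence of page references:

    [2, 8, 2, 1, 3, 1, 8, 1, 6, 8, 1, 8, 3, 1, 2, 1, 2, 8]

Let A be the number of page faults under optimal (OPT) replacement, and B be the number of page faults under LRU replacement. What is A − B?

-2

Under OPT: F F . F F . . . F . . . F . F . . . → 7 faults.
Under LRU: F F . F F . F . F . . . F . F . . F → 9 faults.
A − B = 7 − 9 = -2.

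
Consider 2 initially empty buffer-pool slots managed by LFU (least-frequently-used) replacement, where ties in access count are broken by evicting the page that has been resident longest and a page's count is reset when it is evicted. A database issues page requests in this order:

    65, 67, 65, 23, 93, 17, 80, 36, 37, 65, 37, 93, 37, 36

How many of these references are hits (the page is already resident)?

65 -> miss, frames {65}
67 -> miss, frames {65,67}
65 -> hit
23 -> miss, evict 67, frames {65,23}
93 -> miss, evict 23, frames {65,93}
17 -> miss, evict 93, frames {65,17}
80 -> miss, evict 17, frames {65,80}
36 -> miss, evict 80, frames {65,36}
37 -> miss, evict 36, frames {65,37}
65 -> hit
37 -> hit
93 -> miss, evict 37, frames {65,93}
37 -> miss, evict 93, frames {65,37}
36 -> miss, evict 37, frames {65,36}
Hits: 3.

3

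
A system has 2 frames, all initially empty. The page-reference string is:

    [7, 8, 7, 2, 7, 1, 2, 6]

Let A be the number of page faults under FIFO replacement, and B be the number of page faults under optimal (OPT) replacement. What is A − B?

2

Under FIFO: F F . F F F F F → 7 faults.
Under OPT: F F . F . F . F → 5 faults.
A − B = 7 − 5 = 2.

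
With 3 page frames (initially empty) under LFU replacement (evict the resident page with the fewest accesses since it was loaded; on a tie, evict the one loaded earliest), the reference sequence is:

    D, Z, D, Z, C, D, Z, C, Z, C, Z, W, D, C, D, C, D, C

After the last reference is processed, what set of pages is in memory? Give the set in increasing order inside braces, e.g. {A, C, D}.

D → fault, frames {D}
Z → fault, frames {D,Z}
D → hit
Z → hit
C → fault, frames {D,Z,C}
D → hit
Z → hit
C → hit
Z → hit
C → hit
Z → hit
W → fault, evict D, frames {Z,C,W}
D → fault, evict W, frames {Z,C,D}
C → hit
D → hit
C → hit
D → hit
C → hit

{C, D, Z}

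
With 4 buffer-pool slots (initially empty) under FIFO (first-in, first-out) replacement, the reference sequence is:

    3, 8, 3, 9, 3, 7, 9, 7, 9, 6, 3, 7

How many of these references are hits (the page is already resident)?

3 → miss, frames (3)
8 → miss, frames (3 8)
3 → hit
9 → miss, frames (3 8 9)
3 → hit
7 → miss, frames (3 8 9 7)
9 → hit
7 → hit
9 → hit
6 → miss, evict 3, frames (8 9 7 6)
3 → miss, evict 8, frames (9 7 6 3)
7 → hit
Hits: 6.

6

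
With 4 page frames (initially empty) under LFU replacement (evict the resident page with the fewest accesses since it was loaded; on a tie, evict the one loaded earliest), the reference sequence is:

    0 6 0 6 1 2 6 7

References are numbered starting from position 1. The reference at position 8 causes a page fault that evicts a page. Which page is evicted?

1

pos 1: 0 → miss, frames (0)
pos 2: 6 → miss, frames (0 6)
pos 3: 0 → hit
pos 4: 6 → hit
pos 5: 1 → miss, frames (0 6 1)
pos 6: 2 → miss, frames (0 6 1 2)
pos 7: 6 → hit
pos 8: 7 → miss, evict 1, frames (0 6 2 7)
At position 8, page 1 is evicted.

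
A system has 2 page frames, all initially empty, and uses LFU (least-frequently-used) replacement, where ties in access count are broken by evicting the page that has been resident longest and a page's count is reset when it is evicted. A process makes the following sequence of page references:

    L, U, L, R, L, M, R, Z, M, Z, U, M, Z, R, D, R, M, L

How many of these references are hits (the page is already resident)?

3

L → miss, frames [L]
U → miss, frames [L, U]
L → hit
R → miss, evict U, frames [L, R]
L → hit
M → miss, evict R, frames [L, M]
R → miss, evict M, frames [L, R]
Z → miss, evict R, frames [L, Z]
M → miss, evict Z, frames [L, M]
Z → miss, evict M, frames [L, Z]
U → miss, evict Z, frames [L, U]
M → miss, evict U, frames [L, M]
Z → miss, evict M, frames [L, Z]
R → miss, evict Z, frames [L, R]
D → miss, evict R, frames [L, D]
R → miss, evict D, frames [L, R]
M → miss, evict R, frames [L, M]
L → hit
Hits: 3.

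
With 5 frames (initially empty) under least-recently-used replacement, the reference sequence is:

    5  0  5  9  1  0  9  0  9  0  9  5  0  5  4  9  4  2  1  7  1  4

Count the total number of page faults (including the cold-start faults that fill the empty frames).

5 -> miss, frames (5)
0 -> miss, frames (5 0)
5 -> hit
9 -> miss, frames (0 5 9)
1 -> miss, frames (0 5 9 1)
0 -> hit
9 -> hit
0 -> hit
9 -> hit
0 -> hit
9 -> hit
5 -> hit
0 -> hit
5 -> hit
4 -> miss, frames (1 9 0 5 4)
9 -> hit
4 -> hit
2 -> miss, evict 1, frames (0 5 9 4 2)
1 -> miss, evict 0, frames (5 9 4 2 1)
7 -> miss, evict 5, frames (9 4 2 1 7)
1 -> hit
4 -> hit
Page faults: 8.

8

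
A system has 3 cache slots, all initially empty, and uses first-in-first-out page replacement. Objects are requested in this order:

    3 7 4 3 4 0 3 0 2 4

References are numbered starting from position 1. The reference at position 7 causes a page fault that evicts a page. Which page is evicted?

pos 1: 3: fault, frames (3)
pos 2: 7: fault, frames (3 7)
pos 3: 4: fault, frames (3 7 4)
pos 4: 3: hit
pos 5: 4: hit
pos 6: 0: fault, evict 3, frames (7 4 0)
pos 7: 3: fault, evict 7, frames (4 0 3)
At position 7, page 7 is evicted.

7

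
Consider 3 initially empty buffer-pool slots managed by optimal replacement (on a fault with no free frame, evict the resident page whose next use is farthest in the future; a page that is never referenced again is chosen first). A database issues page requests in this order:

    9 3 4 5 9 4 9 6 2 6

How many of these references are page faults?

9: fault, frames (9)
3: fault, frames (9 3)
4: fault, frames (9 3 4)
5: fault, evict 3, frames (9 4 5)
9: hit
4: hit
9: hit
6: fault, evict 5, frames (9 4 6)
2: fault, evict 4, frames (9 6 2)
6: hit
Page faults: 6.

6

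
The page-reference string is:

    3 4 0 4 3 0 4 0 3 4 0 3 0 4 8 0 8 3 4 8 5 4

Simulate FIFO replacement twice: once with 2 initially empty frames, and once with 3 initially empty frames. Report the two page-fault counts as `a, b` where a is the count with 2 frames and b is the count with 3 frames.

18, 7

2 frames: F F F . F . F F F F F F . F F F . F F F F F → 18 faults.
3 frames: F F F . . . . . . . . . . . F . . F F . F . → 7 faults.
7 < 18: adding a frame reduced faults, as is typical.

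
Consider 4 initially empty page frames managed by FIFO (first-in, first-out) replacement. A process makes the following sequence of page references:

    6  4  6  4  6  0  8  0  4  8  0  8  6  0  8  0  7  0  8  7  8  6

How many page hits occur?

6: miss, frames {6}
4: miss, frames {6,4}
6: hit
4: hit
6: hit
0: miss, frames {6,4,0}
8: miss, frames {6,4,0,8}
0: hit
4: hit
8: hit
0: hit
8: hit
6: hit
0: hit
8: hit
0: hit
7: miss, evict 6, frames {4,0,8,7}
0: hit
8: hit
7: hit
8: hit
6: miss, evict 4, frames {0,8,7,6}
Hits: 16.

16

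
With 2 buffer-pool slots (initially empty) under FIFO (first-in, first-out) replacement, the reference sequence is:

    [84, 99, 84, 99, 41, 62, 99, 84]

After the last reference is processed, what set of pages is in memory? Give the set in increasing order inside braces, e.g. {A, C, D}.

84: fault, frames [84]
99: fault, frames [84, 99]
84: hit
99: hit
41: fault, evict 84, frames [99, 41]
62: fault, evict 99, frames [41, 62]
99: fault, evict 41, frames [62, 99]
84: fault, evict 62, frames [99, 84]

{84, 99}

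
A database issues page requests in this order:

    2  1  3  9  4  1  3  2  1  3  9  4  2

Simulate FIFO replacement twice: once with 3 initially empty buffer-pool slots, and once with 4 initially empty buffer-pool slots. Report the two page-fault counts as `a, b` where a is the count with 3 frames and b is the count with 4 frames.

10, 11

3 frames: F F F F F F F F . . F F . → 10 faults.
4 frames: F F F F F . . F F F F F F → 11 faults.
11 > 10: adding a frame increased faults — Belady's anomaly.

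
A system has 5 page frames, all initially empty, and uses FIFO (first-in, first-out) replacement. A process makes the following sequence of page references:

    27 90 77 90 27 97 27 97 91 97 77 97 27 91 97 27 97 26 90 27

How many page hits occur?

13

27 -> miss, frames (27)
90 -> miss, frames (27 90)
77 -> miss, frames (27 90 77)
90 -> hit
27 -> hit
97 -> miss, frames (27 90 77 97)
27 -> hit
97 -> hit
91 -> miss, frames (27 90 77 97 91)
97 -> hit
77 -> hit
97 -> hit
27 -> hit
91 -> hit
97 -> hit
27 -> hit
97 -> hit
26 -> miss, evict 27, frames (90 77 97 91 26)
90 -> hit
27 -> miss, evict 90, frames (77 97 91 26 27)
Hits: 13.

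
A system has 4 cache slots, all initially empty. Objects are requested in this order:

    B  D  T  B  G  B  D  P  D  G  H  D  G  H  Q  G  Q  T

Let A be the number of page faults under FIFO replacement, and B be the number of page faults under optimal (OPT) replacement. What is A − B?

3

Under FIFO: F F F . F . . F . . F F . . F F . F → 10 faults.
Under OPT: F F F . F . . F . . F . . . F . . . → 7 faults.
A − B = 10 − 7 = 3.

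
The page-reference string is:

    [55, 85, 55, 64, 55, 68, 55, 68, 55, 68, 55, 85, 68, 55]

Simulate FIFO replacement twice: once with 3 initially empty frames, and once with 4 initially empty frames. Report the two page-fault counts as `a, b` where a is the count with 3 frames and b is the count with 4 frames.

6, 4

3 frames: F F . F . F F . . . . F . . → 6 faults.
4 frames: F F . F . F . . . . . . . . → 4 faults.
4 < 6: adding a frame reduced faults, as is typical.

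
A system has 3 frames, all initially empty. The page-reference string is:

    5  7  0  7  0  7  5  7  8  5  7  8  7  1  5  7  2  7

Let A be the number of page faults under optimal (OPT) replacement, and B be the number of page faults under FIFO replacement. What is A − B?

Under OPT: F F F . . . . . F . . . . F . . F . → 6 faults.
Under FIFO: F F F . . . . . F F F . . F . . F . → 8 faults.
A − B = 6 − 8 = -2.

-2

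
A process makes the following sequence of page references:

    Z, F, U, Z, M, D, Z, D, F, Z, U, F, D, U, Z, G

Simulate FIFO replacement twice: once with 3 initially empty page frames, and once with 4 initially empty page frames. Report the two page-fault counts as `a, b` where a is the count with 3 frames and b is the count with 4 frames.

3 frames: F F F . F F F . F . F . F . F F → 11 faults.
4 frames: F F F . F F F . F . F . . . . F → 9 faults.
9 < 11: adding a frame reduced faults, as is typical.

11, 9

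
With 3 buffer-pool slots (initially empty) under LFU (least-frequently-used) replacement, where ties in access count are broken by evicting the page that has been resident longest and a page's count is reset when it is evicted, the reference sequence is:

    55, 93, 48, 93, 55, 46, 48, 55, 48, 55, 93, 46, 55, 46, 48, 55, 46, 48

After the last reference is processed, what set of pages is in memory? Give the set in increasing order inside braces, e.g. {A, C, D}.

{48, 55, 93}

55 -> miss, frames [55]
93 -> miss, frames [55, 93]
48 -> miss, frames [55, 93, 48]
93 -> hit
55 -> hit
46 -> miss, evict 48, frames [55, 93, 46]
48 -> miss, evict 46, frames [55, 93, 48]
55 -> hit
48 -> hit
55 -> hit
93 -> hit
46 -> miss, evict 48, frames [55, 93, 46]
55 -> hit
46 -> hit
48 -> miss, evict 46, frames [55, 93, 48]
55 -> hit
46 -> miss, evict 48, frames [55, 93, 46]
48 -> miss, evict 46, frames [55, 93, 48]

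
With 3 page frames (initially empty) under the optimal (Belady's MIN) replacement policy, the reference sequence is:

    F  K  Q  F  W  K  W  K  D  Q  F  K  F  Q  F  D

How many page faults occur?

7

F -> miss, frames (F)
K -> miss, frames (F K)
Q -> miss, frames (F K Q)
F -> hit
W -> miss, evict F, frames (K Q W)
K -> hit
W -> hit
K -> hit
D -> miss, evict W, frames (K Q D)
Q -> hit
F -> miss, evict D, frames (K Q F)
K -> hit
F -> hit
Q -> hit
F -> hit
D -> miss, evict F, frames (K Q D)
Page faults: 7.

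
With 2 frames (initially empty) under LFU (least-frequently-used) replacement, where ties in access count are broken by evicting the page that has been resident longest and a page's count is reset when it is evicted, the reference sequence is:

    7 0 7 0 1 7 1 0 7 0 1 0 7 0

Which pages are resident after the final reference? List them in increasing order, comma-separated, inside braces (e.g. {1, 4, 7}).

{0, 7}

7 -> fault, frames (7)
0 -> fault, frames (7 0)
7 -> hit
0 -> hit
1 -> fault, evict 7, frames (0 1)
7 -> fault, evict 1, frames (0 7)
1 -> fault, evict 7, frames (0 1)
0 -> hit
7 -> fault, evict 1, frames (0 7)
0 -> hit
1 -> fault, evict 7, frames (0 1)
0 -> hit
7 -> fault, evict 1, frames (0 7)
0 -> hit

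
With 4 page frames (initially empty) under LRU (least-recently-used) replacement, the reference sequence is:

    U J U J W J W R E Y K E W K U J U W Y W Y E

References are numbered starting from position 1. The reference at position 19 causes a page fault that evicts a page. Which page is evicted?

pos 1: U: miss, frames (U)
pos 2: J: miss, frames (U J)
pos 3: U: hit
pos 4: J: hit
pos 5: W: miss, frames (U J W)
pos 6: J: hit
pos 7: W: hit
pos 8: R: miss, frames (U J W R)
pos 9: E: miss, evict U, frames (J W R E)
pos 10: Y: miss, evict J, frames (W R E Y)
pos 11: K: miss, evict W, frames (R E Y K)
pos 12: E: hit
pos 13: W: miss, evict R, frames (Y K E W)
pos 14: K: hit
pos 15: U: miss, evict Y, frames (E W K U)
pos 16: J: miss, evict E, frames (W K U J)
pos 17: U: hit
pos 18: W: hit
pos 19: Y: miss, evict K, frames (J U W Y)
At position 19, page K is evicted.

K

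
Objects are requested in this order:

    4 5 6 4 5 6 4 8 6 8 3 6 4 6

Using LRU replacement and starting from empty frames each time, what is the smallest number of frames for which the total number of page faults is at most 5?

f=1: 14 faults
f=2: 12 faults
f=3: 6 faults
f=4: 5 faults
f=5: 5 faults
Smallest f with faults ≤ 5 is 4.

4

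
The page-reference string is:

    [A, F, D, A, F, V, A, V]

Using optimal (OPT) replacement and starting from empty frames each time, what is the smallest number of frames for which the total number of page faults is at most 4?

3

f=1: 8 faults
f=2: 5 faults
f=3: 4 faults
f=4: 4 faults
Smallest f with faults ≤ 4 is 3.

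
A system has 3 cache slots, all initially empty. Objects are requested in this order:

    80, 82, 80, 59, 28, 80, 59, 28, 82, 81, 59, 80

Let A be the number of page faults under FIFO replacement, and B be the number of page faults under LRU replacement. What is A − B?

1

Under FIFO: F F . F F F . . F F F F → 9 faults.
Under LRU: F F . F F . . . F F F F → 8 faults.
A − B = 9 − 8 = 1.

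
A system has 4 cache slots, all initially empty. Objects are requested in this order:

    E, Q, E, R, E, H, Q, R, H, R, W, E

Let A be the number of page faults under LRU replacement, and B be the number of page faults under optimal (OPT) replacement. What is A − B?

Under LRU: F F . F . F . . . . F F → 6 faults.
Under OPT: F F . F . F . . . . F . → 5 faults.
A − B = 6 − 5 = 1.

1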